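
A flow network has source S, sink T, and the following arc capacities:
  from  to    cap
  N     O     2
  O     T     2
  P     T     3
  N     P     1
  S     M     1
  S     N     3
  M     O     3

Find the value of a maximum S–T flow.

3

Augment S→N→P→T: bottleneck 1. Total 1.
Augment S→N→O→T: bottleneck 2. Total 3.
No augmenting path remains in the residual graph.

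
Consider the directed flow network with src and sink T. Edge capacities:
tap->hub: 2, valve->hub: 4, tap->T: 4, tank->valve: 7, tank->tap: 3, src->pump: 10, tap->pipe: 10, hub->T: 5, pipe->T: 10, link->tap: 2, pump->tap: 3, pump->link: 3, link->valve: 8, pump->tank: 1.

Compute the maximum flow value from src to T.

7

Augment src->pump->tap->T: bottleneck 3. Total 3.
Augment src->pump->link->tap->T: bottleneck 1. Total 4.
Augment src->pump->link->valve->hub->T: bottleneck 2. Total 6.
Augment src->pump->tank->tap->pipe->T: bottleneck 1. Total 7.
No augmenting path remains in the residual graph.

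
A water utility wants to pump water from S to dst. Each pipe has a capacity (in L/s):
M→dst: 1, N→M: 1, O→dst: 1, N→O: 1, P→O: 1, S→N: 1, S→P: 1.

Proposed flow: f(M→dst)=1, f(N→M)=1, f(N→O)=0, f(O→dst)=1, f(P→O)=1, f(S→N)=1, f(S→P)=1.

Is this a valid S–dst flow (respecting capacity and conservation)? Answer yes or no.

Yes

Every edge has 0 ≤ f(e) ≤ cap(e).
At each intermediate node, inflow equals outflow.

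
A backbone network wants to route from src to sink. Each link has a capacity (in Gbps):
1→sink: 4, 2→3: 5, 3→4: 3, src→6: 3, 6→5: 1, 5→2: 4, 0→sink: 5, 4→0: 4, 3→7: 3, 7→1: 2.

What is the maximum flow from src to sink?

1

Augment src→6→5→2→3→7→1→sink: bottleneck 1. Total 1.
No augmenting path remains in the residual graph.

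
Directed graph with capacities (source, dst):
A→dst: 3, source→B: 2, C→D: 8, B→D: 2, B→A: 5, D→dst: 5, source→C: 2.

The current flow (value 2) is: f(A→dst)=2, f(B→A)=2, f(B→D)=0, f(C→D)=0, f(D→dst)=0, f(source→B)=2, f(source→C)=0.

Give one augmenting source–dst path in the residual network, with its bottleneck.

Residual along source→C→D→dst: source→C: 2, C→D: 8, D→dst: 5.
Bottleneck = min = 2.

source→C→D→dst, bottleneck 2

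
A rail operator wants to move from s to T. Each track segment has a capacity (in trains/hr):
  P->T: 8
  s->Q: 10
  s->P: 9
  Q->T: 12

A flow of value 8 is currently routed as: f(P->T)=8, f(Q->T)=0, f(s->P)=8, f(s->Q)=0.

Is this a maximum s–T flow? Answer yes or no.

No

Residual path s->Q->T has bottleneck 10 > 0.
Pushing 10 along it raises the flow to 18, so the given flow is not maximum.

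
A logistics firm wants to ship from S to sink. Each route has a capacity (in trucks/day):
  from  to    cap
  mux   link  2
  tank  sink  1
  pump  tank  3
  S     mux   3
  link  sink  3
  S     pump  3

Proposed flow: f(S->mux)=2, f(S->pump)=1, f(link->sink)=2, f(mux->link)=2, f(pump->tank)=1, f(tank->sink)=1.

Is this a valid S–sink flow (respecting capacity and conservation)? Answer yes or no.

Every edge has 0 ≤ f(e) ≤ cap(e).
At each intermediate node, inflow equals outflow.

Yes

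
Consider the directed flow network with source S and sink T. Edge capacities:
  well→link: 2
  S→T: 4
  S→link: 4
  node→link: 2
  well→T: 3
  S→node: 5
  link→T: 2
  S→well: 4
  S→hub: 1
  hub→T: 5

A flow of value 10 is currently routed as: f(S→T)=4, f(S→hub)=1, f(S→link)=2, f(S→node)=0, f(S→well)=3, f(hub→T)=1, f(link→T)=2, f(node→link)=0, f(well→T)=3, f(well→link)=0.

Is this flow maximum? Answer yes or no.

Residual reachable from S: {S, link, node, well}; T is not reachable.
Saturated cut: S→hub, S→T, well→T, link→T with total capacity 10 = current flow value. Flow is maximum.

Yes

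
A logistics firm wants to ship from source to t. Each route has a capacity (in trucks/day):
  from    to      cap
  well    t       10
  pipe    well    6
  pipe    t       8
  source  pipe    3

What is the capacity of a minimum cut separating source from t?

3

Max flow = 3 (via 1 augmenting path).
In the residual at optimum, the set reachable from source is {source}.
Cut edges: source→pipe (cap 3). Sum = 3.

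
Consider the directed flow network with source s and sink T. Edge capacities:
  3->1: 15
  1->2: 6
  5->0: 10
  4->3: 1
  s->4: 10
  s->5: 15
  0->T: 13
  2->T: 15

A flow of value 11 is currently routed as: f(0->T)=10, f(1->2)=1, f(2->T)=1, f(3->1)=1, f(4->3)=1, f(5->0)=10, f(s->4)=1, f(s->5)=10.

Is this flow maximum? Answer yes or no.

Yes

Residual reachable from s: {4, 5, s}; T is not reachable.
Saturated cut: 4->3, 5->0 with total capacity 11 = current flow value. Flow is maximum.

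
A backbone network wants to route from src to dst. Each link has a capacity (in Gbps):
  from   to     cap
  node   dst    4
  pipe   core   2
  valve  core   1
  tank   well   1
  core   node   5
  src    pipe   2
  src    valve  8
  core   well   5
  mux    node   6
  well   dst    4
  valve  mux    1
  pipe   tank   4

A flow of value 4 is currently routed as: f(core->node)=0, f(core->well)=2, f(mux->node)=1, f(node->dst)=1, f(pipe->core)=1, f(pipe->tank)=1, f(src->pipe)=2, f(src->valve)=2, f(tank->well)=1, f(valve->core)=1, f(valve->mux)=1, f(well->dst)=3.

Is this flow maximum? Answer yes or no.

Yes

Residual reachable from src: {src, valve}; dst is not reachable.
Saturated cut: src->pipe, valve->core, valve->mux with total capacity 4 = current flow value. Flow is maximum.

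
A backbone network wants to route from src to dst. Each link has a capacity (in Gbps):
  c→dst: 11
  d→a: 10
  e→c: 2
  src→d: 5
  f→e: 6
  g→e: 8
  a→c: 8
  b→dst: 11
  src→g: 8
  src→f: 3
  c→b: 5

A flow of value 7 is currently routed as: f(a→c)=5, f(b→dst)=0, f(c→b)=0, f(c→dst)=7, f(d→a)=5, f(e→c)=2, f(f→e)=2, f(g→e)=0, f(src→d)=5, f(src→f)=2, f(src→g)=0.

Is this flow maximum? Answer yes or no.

Residual reachable from src: {e, f, g, src}; dst is not reachable.
Saturated cut: src→d, e→c with total capacity 7 = current flow value. Flow is maximum.

Yes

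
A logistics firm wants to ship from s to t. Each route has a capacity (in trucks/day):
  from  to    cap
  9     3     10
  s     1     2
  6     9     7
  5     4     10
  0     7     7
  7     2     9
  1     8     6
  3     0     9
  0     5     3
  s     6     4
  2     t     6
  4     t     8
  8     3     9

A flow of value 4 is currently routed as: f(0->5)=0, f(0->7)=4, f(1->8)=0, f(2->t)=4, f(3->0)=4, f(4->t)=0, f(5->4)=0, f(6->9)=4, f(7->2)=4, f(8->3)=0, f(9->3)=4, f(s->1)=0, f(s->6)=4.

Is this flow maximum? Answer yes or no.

Residual path s->1->8->3->0->7->2->t has bottleneck 2 > 0.
Pushing 2 along it raises the flow to 6, so the given flow is not maximum.

No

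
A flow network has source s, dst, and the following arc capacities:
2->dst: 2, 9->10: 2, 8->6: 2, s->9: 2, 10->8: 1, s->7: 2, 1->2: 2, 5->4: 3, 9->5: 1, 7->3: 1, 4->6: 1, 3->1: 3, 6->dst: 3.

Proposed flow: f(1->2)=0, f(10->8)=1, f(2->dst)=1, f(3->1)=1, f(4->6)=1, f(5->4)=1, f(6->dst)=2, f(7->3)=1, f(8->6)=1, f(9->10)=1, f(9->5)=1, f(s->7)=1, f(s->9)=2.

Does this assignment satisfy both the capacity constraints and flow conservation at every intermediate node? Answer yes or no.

No

Conservation fails at 1: inflow 1 ≠ outflow 0.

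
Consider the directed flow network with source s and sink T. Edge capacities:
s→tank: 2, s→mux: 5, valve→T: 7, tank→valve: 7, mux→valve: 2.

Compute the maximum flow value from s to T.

4

Augment s→mux→valve→T: bottleneck 2. Total 2.
Augment s→tank→valve→T: bottleneck 2. Total 4.
No augmenting path remains in the residual graph.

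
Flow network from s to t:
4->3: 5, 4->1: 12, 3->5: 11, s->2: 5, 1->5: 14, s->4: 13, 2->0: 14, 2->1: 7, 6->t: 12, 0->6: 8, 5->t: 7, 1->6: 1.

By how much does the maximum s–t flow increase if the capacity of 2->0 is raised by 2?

0

Original max flow = 13.
Edge 2->0 does not cross the min cut (source side {1, 3, 4, 5, s}), so extra capacity there cannot help.
New max flow = 13. Increase = 0.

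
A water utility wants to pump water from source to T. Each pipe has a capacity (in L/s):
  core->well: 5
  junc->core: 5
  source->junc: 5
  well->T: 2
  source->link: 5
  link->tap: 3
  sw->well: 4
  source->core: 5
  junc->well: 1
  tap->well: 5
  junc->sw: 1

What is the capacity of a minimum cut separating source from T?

2

Max flow = 2 (via 2 augmenting paths).
In the residual at optimum, the set reachable from source is {core, junc, link, source, sw, tap, well}.
Cut edges: well->T (cap 2). Sum = 2.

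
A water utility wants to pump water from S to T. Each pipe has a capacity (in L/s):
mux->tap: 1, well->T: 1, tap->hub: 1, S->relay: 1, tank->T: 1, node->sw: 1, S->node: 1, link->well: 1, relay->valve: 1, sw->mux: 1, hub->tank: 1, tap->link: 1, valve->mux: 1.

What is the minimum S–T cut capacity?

1

Max flow = 1 (via 1 augmenting path).
In the residual at optimum, the set reachable from S is {S, mux, node, relay, sw, valve}.
Cut edges: mux->tap (cap 1). Sum = 1.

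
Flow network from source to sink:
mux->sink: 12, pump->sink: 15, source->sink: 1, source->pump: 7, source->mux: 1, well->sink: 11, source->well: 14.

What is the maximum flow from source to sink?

20

Augment source->sink: bottleneck 1. Total 1.
Augment source->pump->sink: bottleneck 7. Total 8.
Augment source->well->sink: bottleneck 11. Total 19.
Augment source->mux->sink: bottleneck 1. Total 20.
No augmenting path remains in the residual graph.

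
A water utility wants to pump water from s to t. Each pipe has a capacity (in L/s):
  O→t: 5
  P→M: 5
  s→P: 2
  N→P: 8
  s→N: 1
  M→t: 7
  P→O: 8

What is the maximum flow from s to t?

Augment s→P→M→t: bottleneck 2. Total 2.
Augment s→N→P→M→t: bottleneck 1. Total 3.
No augmenting path remains in the residual graph.

3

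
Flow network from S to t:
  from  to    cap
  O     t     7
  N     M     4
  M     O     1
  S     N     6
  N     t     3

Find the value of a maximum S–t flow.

Augment S→N→t: bottleneck 3. Total 3.
Augment S→N→M→O→t: bottleneck 1. Total 4.
No augmenting path remains in the residual graph.

4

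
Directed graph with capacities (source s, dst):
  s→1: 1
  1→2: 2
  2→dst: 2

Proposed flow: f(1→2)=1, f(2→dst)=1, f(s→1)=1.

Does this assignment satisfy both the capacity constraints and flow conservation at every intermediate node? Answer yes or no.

Yes

Every edge has 0 ≤ f(e) ≤ cap(e).
At each intermediate node, inflow equals outflow.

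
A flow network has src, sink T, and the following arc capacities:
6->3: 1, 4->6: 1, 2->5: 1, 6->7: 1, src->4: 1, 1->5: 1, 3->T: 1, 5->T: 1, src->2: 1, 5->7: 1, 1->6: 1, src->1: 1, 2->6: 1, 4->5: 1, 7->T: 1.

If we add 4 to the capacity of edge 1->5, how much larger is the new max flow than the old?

0

Original max flow = 3.
Edge 1->5 does not cross the min cut (source side {src}), so extra capacity there cannot help.
New max flow = 3. Increase = 0.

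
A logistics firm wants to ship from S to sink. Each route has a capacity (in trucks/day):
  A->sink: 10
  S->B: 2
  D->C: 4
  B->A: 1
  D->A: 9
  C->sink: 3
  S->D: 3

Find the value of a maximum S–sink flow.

Augment S->B->A->sink: bottleneck 1. Total 1.
Augment S->D->A->sink: bottleneck 3. Total 4.
No augmenting path remains in the residual graph.

4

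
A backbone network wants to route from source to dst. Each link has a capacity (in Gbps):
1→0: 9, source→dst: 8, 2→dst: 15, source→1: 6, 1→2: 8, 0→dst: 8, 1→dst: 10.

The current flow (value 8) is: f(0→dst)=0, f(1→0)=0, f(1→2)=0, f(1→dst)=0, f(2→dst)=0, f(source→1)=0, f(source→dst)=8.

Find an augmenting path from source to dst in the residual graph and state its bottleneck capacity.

source→1→dst, bottleneck 6

Residual along source→1→dst: source→1: 6, 1→dst: 10.
Bottleneck = min = 6.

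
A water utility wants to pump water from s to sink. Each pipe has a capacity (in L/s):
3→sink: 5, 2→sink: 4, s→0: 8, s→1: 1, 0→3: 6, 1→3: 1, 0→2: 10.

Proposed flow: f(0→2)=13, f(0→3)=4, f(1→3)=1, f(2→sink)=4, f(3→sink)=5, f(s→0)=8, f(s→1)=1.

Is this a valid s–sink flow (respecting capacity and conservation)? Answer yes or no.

No

Capacity violated on 0→2: flow 13 > capacity 10.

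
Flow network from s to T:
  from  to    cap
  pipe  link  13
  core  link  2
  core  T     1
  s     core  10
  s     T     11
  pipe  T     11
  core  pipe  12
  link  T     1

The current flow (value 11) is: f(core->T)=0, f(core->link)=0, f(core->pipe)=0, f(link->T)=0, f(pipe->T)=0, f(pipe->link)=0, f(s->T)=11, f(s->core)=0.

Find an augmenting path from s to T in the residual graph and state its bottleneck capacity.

s->core->T, bottleneck 1

Residual along s->core->T: s->core: 10, core->T: 1.
Bottleneck = min = 1.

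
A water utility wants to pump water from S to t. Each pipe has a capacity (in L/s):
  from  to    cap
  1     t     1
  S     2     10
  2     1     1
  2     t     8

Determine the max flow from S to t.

Augment S->2->t: bottleneck 8. Total 8.
Augment S->2->1->t: bottleneck 1. Total 9.
No augmenting path remains in the residual graph.

9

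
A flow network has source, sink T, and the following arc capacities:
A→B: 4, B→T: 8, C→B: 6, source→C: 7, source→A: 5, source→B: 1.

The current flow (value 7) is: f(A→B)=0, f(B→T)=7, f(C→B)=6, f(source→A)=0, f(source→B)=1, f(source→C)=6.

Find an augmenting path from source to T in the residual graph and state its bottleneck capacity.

source→A→B→T, bottleneck 1

Residual along source→A→B→T: source→A: 5, A→B: 4, B→T: 1.
Bottleneck = min = 1.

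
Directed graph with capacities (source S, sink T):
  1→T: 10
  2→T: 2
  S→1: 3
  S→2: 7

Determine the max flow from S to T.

5

Augment S→2→T: bottleneck 2. Total 2.
Augment S→1→T: bottleneck 3. Total 5.
No augmenting path remains in the residual graph.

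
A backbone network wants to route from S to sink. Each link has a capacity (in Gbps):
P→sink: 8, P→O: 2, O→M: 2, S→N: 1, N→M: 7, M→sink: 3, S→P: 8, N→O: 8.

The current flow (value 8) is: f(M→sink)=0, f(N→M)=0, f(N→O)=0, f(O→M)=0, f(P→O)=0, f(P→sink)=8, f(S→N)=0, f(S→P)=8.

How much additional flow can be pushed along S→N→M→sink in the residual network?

Residual capacities along the path: S→N: 1, N→M: 7, M→sink: 3.
Minimum is 1.

1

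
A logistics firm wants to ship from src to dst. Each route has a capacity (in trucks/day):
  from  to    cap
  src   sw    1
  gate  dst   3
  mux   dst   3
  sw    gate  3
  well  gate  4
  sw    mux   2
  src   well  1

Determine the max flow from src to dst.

2

Augment src->well->gate->dst: bottleneck 1. Total 1.
Augment src->sw->gate->dst: bottleneck 1. Total 2.
No augmenting path remains in the residual graph.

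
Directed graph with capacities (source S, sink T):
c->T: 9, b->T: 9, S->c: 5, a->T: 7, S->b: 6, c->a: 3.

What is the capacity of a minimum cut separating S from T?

Max flow = 11 (via 2 augmenting paths).
In the residual at optimum, the set reachable from S is {S}.
Cut edges: S->c (cap 5), S->b (cap 6). Sum = 11.

11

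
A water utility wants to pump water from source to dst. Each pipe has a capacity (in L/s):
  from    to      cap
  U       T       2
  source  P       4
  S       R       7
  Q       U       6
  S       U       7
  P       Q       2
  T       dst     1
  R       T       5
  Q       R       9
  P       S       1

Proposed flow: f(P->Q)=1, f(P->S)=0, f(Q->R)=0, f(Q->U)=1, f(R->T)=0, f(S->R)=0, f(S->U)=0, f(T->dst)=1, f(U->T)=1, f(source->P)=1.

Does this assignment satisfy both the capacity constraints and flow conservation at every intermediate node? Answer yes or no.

Every edge has 0 ≤ f(e) ≤ cap(e).
At each intermediate node, inflow equals outflow.

Yes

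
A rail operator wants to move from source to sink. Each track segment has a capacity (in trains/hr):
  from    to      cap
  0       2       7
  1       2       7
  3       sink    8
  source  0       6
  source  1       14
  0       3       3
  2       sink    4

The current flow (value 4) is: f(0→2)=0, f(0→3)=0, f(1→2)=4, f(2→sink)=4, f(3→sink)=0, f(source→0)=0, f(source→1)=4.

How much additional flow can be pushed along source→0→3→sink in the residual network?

Residual capacities along the path: source→0: 6, 0→3: 3, 3→sink: 8.
Minimum is 3.

3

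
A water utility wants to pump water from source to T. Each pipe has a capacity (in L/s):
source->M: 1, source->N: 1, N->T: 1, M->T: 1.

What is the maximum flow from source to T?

Augment source->M->T: bottleneck 1. Total 1.
Augment source->N->T: bottleneck 1. Total 2.
No augmenting path remains in the residual graph.

2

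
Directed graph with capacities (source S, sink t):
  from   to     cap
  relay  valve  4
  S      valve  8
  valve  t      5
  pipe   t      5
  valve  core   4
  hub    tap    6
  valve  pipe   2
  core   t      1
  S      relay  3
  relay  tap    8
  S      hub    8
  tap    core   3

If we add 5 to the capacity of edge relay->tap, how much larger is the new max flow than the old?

Original max flow = 8.
Edge relay->tap does not cross the min cut (source side {S, core, hub, relay, tap, valve}), so extra capacity there cannot help.
New max flow = 8. Increase = 0.

0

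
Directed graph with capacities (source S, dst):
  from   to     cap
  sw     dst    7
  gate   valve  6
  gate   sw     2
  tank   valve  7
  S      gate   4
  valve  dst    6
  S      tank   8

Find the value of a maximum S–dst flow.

Augment S→gate→sw→dst: bottleneck 2. Total 2.
Augment S→gate→valve→dst: bottleneck 2. Total 4.
Augment S→tank→valve→dst: bottleneck 4. Total 8.
No augmenting path remains in the residual graph.

8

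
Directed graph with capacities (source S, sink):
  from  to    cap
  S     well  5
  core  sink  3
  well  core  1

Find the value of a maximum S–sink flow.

1

Augment S→well→core→sink: bottleneck 1. Total 1.
No augmenting path remains in the residual graph.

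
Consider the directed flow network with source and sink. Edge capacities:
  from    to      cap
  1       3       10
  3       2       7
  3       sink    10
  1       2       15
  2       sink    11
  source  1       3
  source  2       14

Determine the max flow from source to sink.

Augment source→2→sink: bottleneck 11. Total 11.
Augment source→1→3→sink: bottleneck 3. Total 14.
No augmenting path remains in the residual graph.

14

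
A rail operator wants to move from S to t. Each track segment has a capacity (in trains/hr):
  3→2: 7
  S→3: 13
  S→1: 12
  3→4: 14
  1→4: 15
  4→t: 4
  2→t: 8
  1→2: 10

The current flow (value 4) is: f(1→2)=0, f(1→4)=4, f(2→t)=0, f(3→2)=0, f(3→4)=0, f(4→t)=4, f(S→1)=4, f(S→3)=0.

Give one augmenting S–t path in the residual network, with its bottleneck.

Residual along S→1→2→t: S→1: 8, 1→2: 10, 2→t: 8.
Bottleneck = min = 8.

S→1→2→t, bottleneck 8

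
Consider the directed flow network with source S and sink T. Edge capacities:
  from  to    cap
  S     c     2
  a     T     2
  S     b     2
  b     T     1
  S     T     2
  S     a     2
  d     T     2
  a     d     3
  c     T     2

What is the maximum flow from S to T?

Augment S->T: bottleneck 2. Total 2.
Augment S->b->T: bottleneck 1. Total 3.
Augment S->a->T: bottleneck 2. Total 5.
Augment S->c->T: bottleneck 2. Total 7.
No augmenting path remains in the residual graph.

7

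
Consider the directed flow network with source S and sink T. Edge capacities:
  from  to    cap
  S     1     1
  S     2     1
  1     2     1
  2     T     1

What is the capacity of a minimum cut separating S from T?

1

Max flow = 1 (via 1 augmenting path).
In the residual at optimum, the set reachable from S is {1, 2, S}.
Cut edges: 2→T (cap 1). Sum = 1.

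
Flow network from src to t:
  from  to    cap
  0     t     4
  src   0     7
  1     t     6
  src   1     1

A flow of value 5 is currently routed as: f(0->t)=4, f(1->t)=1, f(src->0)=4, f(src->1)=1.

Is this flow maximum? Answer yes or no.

Residual reachable from src: {0, src}; t is not reachable.
Saturated cut: src->1, 0->t with total capacity 5 = current flow value. Flow is maximum.

Yes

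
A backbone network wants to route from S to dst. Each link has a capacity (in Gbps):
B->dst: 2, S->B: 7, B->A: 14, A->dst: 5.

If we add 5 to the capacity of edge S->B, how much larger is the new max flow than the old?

0

Original max flow = 7.
Even with extra capacity on S->B, another cut of capacity 7 remains binding.
New max flow = 7. Increase = 0.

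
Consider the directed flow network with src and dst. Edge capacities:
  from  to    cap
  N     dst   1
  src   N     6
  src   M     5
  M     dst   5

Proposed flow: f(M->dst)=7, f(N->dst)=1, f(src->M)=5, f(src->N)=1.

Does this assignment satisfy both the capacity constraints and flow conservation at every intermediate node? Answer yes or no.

No

Capacity violated on M->dst: flow 7 > capacity 5.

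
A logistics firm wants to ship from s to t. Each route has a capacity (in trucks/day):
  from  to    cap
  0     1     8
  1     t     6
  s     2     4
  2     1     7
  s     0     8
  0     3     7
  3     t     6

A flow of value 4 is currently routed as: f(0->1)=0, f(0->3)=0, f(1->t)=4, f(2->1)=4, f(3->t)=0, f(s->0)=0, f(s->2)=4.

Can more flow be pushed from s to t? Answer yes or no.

Residual path s->0->1->t has bottleneck 2 > 0.
Pushing 2 along it raises the flow to 6, so the given flow is not maximum.

Yes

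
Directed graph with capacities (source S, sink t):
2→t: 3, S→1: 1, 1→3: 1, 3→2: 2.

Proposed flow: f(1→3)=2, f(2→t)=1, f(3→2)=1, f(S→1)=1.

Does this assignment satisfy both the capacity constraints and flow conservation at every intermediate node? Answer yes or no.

Capacity violated on 1→3: flow 2 > capacity 1.

No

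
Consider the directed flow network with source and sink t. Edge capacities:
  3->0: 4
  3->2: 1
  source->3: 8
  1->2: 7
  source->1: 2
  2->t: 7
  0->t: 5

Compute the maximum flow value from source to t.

7

Augment source->3->0->t: bottleneck 4. Total 4.
Augment source->3->2->t: bottleneck 1. Total 5.
Augment source->1->2->t: bottleneck 2. Total 7.
No augmenting path remains in the residual graph.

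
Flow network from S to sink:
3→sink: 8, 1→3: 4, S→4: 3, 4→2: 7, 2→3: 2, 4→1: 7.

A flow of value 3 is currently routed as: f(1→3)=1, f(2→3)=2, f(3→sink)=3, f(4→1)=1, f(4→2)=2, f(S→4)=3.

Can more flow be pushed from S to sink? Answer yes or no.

No

Residual reachable from S: {S}; sink is not reachable.
Saturated cut: S→4 with total capacity 3 = current flow value. Flow is maximum.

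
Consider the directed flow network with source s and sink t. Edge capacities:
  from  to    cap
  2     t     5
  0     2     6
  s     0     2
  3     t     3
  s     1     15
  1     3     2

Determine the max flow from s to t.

4

Augment s->0->2->t: bottleneck 2. Total 2.
Augment s->1->3->t: bottleneck 2. Total 4.
No augmenting path remains in the residual graph.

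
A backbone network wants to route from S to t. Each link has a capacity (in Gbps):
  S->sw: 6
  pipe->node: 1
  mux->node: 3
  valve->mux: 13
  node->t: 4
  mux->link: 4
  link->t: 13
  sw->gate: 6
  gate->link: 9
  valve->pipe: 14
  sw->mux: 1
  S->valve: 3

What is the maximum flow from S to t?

Augment S->valve->pipe->node->t: bottleneck 1. Total 1.
Augment S->valve->mux->node->t: bottleneck 2. Total 3.
Augment S->sw->mux->node->t: bottleneck 1. Total 4.
Augment S->sw->gate->link->t: bottleneck 5. Total 9.
No augmenting path remains in the residual graph.

9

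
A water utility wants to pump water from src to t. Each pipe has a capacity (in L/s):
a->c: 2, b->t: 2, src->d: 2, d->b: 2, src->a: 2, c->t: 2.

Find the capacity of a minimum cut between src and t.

Max flow = 4 (via 2 augmenting paths).
In the residual at optimum, the set reachable from src is {src}.
Cut edges: src->a (cap 2), src->d (cap 2). Sum = 4.

4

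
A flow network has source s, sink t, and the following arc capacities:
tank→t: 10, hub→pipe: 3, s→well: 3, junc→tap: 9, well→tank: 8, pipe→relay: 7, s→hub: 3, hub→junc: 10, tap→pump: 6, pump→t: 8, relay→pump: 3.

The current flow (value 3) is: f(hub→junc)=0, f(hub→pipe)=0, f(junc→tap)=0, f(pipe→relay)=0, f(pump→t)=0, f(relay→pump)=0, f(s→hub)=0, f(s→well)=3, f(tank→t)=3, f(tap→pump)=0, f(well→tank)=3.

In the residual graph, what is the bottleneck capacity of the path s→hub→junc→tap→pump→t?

3

Residual capacities along the path: s→hub: 3, hub→junc: 10, junc→tap: 9, tap→pump: 6, pump→t: 8.
Minimum is 3.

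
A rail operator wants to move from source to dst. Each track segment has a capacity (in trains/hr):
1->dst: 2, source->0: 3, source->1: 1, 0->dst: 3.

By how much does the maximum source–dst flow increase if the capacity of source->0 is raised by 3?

Original max flow = 4.
Even with extra capacity on source->0, another cut of capacity 4 remains binding.
New max flow = 4. Increase = 0.

0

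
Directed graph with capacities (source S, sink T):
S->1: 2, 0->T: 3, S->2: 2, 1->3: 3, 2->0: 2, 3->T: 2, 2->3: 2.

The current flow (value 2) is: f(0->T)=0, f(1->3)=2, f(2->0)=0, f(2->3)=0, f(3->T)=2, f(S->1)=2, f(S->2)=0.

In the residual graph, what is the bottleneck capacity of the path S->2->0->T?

Residual capacities along the path: S->2: 2, 2->0: 2, 0->T: 3.
Minimum is 2.

2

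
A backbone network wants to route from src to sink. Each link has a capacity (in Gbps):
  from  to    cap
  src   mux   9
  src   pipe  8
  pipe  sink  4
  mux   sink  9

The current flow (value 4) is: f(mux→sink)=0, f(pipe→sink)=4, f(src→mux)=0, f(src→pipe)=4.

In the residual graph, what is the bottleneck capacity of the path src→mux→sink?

Residual capacities along the path: src→mux: 9, mux→sink: 9.
Minimum is 9.

9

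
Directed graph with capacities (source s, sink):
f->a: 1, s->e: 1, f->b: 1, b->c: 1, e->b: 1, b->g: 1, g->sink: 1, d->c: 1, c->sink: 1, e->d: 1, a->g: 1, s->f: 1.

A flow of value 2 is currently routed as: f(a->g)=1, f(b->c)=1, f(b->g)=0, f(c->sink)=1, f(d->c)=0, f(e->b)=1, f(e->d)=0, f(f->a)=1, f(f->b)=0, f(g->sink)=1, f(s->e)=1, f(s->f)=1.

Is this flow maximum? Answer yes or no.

Residual reachable from s: {s}; sink is not reachable.
Saturated cut: s->f, s->e with total capacity 2 = current flow value. Flow is maximum.

Yes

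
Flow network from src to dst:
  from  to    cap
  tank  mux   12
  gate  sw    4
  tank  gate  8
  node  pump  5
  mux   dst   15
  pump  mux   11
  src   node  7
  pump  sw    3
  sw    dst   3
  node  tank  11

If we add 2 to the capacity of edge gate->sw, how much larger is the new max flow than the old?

Original max flow = 7.
Edge gate->sw does not cross the min cut (source side {src}), so extra capacity there cannot help.
New max flow = 7. Increase = 0.

0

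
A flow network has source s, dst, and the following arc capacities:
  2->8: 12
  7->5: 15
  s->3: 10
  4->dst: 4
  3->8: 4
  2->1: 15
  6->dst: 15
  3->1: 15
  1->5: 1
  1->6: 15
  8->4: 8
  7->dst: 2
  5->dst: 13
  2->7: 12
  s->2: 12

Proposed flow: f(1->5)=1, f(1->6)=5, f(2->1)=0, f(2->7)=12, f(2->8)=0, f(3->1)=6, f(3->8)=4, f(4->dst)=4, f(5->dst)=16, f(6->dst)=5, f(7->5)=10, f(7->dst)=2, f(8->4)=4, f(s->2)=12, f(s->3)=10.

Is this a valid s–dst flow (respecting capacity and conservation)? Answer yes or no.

Capacity violated on 5->dst: flow 16 > capacity 13.

No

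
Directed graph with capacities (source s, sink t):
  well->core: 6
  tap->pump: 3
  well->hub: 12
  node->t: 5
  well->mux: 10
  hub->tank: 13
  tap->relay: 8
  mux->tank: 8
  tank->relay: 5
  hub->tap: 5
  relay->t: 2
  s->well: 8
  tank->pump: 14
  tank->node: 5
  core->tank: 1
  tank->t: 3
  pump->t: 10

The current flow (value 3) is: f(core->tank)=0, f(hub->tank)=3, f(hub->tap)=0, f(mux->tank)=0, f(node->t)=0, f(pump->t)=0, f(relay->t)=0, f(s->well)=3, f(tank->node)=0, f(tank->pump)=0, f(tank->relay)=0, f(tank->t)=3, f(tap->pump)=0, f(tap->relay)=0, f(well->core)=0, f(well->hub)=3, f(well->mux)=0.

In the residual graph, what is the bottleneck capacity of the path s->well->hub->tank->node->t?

Residual capacities along the path: s->well: 5, well->hub: 9, hub->tank: 10, tank->node: 5, node->t: 5.
Minimum is 5.

5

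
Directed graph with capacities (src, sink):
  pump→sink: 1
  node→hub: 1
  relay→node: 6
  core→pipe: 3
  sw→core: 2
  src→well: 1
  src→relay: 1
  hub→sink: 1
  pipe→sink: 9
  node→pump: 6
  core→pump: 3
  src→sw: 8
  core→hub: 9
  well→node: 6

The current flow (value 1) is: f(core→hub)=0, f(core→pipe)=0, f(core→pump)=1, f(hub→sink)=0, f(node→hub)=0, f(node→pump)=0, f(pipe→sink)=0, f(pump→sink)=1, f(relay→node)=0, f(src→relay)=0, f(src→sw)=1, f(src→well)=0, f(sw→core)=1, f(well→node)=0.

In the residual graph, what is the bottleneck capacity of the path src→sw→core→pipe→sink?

Residual capacities along the path: src→sw: 7, sw→core: 1, core→pipe: 3, pipe→sink: 9.
Minimum is 1.

1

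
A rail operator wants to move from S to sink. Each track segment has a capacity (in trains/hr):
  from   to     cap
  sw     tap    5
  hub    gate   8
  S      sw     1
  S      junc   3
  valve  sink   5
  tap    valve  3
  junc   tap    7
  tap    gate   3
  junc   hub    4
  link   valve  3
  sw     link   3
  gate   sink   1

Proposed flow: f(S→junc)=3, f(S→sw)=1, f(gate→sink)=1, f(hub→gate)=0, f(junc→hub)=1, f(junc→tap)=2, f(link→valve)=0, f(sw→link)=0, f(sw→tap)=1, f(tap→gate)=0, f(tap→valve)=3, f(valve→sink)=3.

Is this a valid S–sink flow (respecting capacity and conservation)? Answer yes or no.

No

Conservation fails at hub: inflow 1 ≠ outflow 0.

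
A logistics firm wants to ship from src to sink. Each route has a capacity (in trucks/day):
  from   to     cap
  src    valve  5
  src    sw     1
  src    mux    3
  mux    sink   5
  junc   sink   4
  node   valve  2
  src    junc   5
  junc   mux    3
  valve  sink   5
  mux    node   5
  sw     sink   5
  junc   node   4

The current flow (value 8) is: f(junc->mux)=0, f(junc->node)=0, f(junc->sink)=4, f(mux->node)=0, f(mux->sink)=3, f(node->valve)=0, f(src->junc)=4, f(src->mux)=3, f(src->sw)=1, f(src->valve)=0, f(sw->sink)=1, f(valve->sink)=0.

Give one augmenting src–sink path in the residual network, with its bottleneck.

Residual along src->valve->sink: src->valve: 5, valve->sink: 5.
Bottleneck = min = 5.

src->valve->sink, bottleneck 5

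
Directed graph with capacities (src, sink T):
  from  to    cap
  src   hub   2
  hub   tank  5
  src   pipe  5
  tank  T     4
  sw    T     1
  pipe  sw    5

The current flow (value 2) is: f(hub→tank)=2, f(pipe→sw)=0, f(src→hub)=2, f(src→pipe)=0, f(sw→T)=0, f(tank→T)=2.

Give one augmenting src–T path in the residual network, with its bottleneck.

src→pipe→sw→T, bottleneck 1

Residual along src→pipe→sw→T: src→pipe: 5, pipe→sw: 5, sw→T: 1.
Bottleneck = min = 1.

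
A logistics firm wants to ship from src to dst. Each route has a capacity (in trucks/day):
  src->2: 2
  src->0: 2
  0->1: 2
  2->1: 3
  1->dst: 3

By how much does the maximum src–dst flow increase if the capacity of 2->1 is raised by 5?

0

Original max flow = 3.
Edge 2->1 does not cross the min cut (source side {0, 1, 2, src}), so extra capacity there cannot help.
New max flow = 3. Increase = 0.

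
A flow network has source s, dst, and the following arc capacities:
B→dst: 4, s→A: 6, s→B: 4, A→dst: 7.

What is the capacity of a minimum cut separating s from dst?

Max flow = 10 (via 2 augmenting paths).
In the residual at optimum, the set reachable from s is {s}.
Cut edges: s→A (cap 6), s→B (cap 4). Sum = 10.

10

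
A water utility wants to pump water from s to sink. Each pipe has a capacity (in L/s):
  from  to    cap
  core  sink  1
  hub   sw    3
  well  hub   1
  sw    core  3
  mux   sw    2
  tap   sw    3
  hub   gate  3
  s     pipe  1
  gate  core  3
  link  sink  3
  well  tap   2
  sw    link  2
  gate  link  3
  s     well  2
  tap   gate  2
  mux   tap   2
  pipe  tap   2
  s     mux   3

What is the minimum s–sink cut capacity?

4

Max flow = 4 (via 3 augmenting paths).
In the residual at optimum, the set reachable from s is {core, gate, hub, link, mux, pipe, s, sw, tap, well}.
Cut edges: core->sink (cap 1), link->sink (cap 3). Sum = 4.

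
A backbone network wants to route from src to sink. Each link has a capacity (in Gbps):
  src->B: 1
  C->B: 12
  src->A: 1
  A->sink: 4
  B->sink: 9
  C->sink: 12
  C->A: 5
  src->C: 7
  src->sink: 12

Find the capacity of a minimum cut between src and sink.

Max flow = 21 (via 4 augmenting paths).
In the residual at optimum, the set reachable from src is {src}.
Cut edges: src->C (cap 7), src->A (cap 1), src->B (cap 1), src->sink (cap 12). Sum = 21.

21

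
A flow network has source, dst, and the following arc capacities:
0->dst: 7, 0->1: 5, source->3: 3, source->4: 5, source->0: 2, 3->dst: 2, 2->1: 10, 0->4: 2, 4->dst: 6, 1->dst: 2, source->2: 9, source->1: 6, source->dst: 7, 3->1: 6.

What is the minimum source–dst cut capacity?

18

Max flow = 18 (via 5 augmenting paths).
In the residual at optimum, the set reachable from source is {1, 2, 3, source}.
Cut edges: source->0 (cap 2), source->4 (cap 5), source->dst (cap 7), 3->dst (cap 2), 1->dst (cap 2). Sum = 18.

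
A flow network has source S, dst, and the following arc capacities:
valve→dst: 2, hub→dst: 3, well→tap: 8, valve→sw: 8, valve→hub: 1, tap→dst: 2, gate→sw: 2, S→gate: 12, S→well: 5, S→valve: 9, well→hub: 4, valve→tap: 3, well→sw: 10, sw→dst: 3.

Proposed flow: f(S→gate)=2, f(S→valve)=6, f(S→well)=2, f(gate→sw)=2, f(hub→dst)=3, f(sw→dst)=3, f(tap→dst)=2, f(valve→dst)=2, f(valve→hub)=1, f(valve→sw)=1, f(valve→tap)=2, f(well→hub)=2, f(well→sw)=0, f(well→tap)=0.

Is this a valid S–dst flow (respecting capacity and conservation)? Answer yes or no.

Yes

Every edge has 0 ≤ f(e) ≤ cap(e).
At each intermediate node, inflow equals outflow.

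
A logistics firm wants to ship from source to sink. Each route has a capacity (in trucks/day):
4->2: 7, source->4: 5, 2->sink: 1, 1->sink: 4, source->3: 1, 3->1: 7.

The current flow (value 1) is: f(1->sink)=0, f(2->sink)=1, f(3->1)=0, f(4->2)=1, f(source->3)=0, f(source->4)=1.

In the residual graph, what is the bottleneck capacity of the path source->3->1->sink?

Residual capacities along the path: source->3: 1, 3->1: 7, 1->sink: 4.
Minimum is 1.

1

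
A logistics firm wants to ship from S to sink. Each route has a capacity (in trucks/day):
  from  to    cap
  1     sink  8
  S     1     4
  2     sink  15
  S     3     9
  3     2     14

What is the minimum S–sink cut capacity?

13

Max flow = 13 (via 2 augmenting paths).
In the residual at optimum, the set reachable from S is {S}.
Cut edges: S→1 (cap 4), S→3 (cap 9). Sum = 13.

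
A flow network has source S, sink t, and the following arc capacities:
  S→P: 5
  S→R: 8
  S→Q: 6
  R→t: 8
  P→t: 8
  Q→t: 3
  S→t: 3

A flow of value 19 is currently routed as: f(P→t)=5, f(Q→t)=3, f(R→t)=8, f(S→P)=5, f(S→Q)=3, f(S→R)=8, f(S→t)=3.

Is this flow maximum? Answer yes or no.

Yes

Residual reachable from S: {Q, S}; t is not reachable.
Saturated cut: S→P, S→R, S→t, Q→t with total capacity 19 = current flow value. Flow is maximum.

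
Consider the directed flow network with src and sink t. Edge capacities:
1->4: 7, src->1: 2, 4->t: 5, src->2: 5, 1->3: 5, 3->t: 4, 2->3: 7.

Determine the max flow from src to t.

6

Augment src->2->3->t: bottleneck 4. Total 4.
Augment src->1->4->t: bottleneck 2. Total 6.
No augmenting path remains in the residual graph.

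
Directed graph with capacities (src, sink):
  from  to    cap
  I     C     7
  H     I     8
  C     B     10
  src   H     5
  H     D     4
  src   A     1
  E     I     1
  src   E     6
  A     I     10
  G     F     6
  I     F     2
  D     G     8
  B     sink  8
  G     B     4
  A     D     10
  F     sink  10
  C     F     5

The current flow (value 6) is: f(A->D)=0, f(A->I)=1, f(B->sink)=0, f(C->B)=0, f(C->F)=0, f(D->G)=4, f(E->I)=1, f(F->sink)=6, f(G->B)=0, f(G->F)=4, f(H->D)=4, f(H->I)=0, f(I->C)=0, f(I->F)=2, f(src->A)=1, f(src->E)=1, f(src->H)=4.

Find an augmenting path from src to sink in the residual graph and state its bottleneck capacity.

Residual along src->H->I->C->B->sink: src->H: 1, H->I: 8, I->C: 7, C->B: 10, B->sink: 8.
Bottleneck = min = 1.

src->H->I->C->B->sink, bottleneck 1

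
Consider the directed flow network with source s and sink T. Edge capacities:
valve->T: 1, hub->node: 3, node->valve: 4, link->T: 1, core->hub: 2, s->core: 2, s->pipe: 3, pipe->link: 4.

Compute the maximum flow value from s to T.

2

Augment s->pipe->link->T: bottleneck 1. Total 1.
Augment s->core->hub->node->valve->T: bottleneck 1. Total 2.
No augmenting path remains in the residual graph.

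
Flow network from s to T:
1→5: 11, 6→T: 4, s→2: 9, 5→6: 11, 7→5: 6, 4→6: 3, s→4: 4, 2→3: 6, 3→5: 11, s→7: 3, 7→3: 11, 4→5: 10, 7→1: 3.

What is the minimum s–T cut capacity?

4

Max flow = 4 (via 2 augmenting paths).
In the residual at optimum, the set reachable from s is {1, 2, 3, 4, 5, 6, 7, s}.
Cut edges: 6→T (cap 4). Sum = 4.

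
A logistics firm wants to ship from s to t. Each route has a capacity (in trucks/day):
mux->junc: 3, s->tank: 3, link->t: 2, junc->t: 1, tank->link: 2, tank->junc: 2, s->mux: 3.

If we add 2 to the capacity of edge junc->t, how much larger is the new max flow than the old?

2

Original max flow = 3.
After raising cap(junc->t), augmenting paths through that edge carry 2 more units.
New max flow = 5. Increase = 2.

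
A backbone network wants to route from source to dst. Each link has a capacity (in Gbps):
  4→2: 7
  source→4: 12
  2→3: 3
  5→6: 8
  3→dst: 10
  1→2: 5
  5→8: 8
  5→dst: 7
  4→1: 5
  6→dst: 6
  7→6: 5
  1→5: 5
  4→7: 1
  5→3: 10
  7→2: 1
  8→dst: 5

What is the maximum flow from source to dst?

Augment source→4→7→6→dst: bottleneck 1. Total 1.
Augment source→4→1→5→dst: bottleneck 5. Total 6.
Augment source→4→2→3→dst: bottleneck 3. Total 9.
No augmenting path remains in the residual graph.

9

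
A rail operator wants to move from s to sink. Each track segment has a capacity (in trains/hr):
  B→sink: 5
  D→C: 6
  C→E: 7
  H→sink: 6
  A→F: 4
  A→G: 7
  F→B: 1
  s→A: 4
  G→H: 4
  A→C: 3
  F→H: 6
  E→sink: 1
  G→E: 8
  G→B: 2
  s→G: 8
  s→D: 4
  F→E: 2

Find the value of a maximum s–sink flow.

Augment s→G→H→sink: bottleneck 4. Total 4.
Augment s→G→B→sink: bottleneck 2. Total 6.
Augment s→G→E→sink: bottleneck 1. Total 7.
Augment s→A→F→H→sink: bottleneck 2. Total 9.
Augment s→A→F→B→sink: bottleneck 1. Total 10.
No augmenting path remains in the residual graph.

10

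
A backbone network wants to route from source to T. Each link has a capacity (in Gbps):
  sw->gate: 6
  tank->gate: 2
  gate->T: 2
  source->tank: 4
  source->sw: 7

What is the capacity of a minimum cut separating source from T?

Max flow = 2 (via 1 augmenting path).
In the residual at optimum, the set reachable from source is {gate, source, sw, tank}.
Cut edges: gate->T (cap 2). Sum = 2.

2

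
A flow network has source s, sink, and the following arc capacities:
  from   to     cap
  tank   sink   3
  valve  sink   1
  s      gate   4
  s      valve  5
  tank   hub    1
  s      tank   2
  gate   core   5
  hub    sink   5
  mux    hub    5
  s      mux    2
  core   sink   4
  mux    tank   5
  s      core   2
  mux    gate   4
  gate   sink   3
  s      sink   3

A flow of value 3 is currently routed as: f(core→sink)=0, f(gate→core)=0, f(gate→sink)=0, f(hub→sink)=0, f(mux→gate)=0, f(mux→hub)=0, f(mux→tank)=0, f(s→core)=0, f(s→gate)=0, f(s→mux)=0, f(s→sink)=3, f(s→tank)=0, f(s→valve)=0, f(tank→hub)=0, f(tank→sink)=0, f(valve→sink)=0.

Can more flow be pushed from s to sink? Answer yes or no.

Residual path s→valve→sink has bottleneck 1 > 0.
Pushing 1 along it raises the flow to 4, so the given flow is not maximum.

Yes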